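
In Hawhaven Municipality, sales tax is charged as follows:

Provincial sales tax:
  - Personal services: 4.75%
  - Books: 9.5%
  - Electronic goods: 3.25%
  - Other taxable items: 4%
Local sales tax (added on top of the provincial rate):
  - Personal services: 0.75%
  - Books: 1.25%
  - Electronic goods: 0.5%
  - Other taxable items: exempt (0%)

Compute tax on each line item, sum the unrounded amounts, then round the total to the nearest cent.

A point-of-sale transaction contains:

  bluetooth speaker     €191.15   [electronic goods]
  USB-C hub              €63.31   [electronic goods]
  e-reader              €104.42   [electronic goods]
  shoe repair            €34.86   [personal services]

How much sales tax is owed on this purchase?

€15.38

Bluetooth speaker €191.15: electronic goods → 3.25% + 0.5% local = 3.75% → €7.168125
USB-C hub €63.31: electronic goods → 3.25% + 0.5% local = 3.75% → €2.374125
E-reader €104.42: electronic goods → 3.25% + 0.5% local = 3.75% → €3.91575
Shoe repair €34.86: personal services → 4.75% + 0.75% local = 5.5% → €1.9173
Unrounded tax sum = €15.3753 → €15.38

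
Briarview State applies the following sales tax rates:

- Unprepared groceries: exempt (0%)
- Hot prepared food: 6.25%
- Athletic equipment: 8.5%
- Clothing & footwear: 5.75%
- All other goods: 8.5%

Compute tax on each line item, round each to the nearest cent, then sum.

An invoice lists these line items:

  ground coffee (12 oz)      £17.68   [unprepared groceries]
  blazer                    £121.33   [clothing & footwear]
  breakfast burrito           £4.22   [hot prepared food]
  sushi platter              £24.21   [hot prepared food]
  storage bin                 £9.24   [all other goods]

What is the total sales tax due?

Ground coffee (12 oz) £17.68: unprepared groceries → 0% → £0.00
Blazer £121.33: clothing & footwear → 5.75% → £6.98
Breakfast burrito £4.22: hot prepared food → 6.25% → £0.26
Sushi platter £24.21: hot prepared food → 6.25% → £1.51
Storage bin £9.24: all other goods → 8.5% → £0.79
Total tax = £6.98 + £0.26 + £1.51 + £0.79 = £9.54

£9.54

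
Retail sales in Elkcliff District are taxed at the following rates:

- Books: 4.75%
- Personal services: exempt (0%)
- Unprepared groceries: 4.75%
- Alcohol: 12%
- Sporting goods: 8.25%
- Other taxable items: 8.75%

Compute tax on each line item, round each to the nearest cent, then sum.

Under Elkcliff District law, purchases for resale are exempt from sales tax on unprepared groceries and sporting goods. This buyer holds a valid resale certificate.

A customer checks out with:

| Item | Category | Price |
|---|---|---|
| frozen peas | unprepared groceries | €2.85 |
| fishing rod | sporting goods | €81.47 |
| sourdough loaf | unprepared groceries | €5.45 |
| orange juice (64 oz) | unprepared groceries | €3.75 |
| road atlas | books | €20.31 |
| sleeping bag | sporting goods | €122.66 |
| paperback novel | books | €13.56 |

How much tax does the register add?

Frozen peas €2.85: unprepared groceries, buyer-exempt → 0% → €0.00
Fishing rod €81.47: sporting goods, buyer-exempt → 0% → €0.00
Sourdough loaf €5.45: unprepared groceries, buyer-exempt → 0% → €0.00
Orange juice (64 oz) €3.75: unprepared groceries, buyer-exempt → 0% → €0.00
Road atlas €20.31: books → 4.75% → €0.96
Sleeping bag €122.66: sporting goods, buyer-exempt → 0% → €0.00
Paperback novel €13.56: books → 4.75% → €0.64
Total tax = €0.96 + €0.64 = €1.60

€1.60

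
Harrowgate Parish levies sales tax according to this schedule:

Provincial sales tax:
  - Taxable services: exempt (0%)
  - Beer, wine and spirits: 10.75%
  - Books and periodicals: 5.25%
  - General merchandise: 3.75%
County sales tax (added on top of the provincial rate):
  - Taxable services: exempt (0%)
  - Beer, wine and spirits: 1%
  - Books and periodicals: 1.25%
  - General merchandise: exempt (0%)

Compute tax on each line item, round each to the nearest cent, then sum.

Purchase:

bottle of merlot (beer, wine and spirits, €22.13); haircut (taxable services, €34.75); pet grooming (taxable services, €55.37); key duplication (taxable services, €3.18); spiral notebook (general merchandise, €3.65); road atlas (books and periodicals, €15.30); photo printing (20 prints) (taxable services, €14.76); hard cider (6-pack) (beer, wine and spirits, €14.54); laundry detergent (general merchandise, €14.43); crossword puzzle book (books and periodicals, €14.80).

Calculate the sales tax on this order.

€6.94

Bottle of merlot €22.13: beer, wine and spirits → 10.75% + 1% county = 11.75% → €2.60
Haircut €34.75: taxable services → 0% + 0% county = 0% → €0.00
Pet grooming €55.37: taxable services → 0% + 0% county = 0% → €0.00
Key duplication €3.18: taxable services → 0% + 0% county = 0% → €0.00
Spiral notebook €3.65: general merchandise → 3.75% + 0% county = 3.75% → €0.14
Road atlas €15.30: books and periodicals → 5.25% + 1.25% county = 6.5% → €0.99
Photo printing (20 prints) €14.76: taxable services → 0% + 0% county = 0% → €0.00
Hard cider (6-pack) €14.54: beer, wine and spirits → 10.75% + 1% county = 11.75% → €1.71
Laundry detergent €14.43: general merchandise → 3.75% + 0% county = 3.75% → €0.54
Crossword puzzle book €14.80: books and periodicals → 5.25% + 1.25% county = 6.5% → €0.96
Total tax = €2.60 + €0.14 + €0.99 + €1.71 + €0.54 + €0.96 = €6.94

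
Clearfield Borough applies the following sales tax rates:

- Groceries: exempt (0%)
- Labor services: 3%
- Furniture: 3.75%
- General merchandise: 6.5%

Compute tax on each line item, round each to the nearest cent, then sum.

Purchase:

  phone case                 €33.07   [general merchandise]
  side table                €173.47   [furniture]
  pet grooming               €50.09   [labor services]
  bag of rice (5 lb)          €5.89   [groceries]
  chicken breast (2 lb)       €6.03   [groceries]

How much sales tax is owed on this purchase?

€10.16

Phone case €33.07: general merchandise → 6.5% → €2.15
Side table €173.47: furniture → 3.75% → €6.51
Pet grooming €50.09: labor services → 3% → €1.50
Bag of rice (5 lb) €5.89: groceries → 0% → €0.00
Chicken breast (2 lb) €6.03: groceries → 0% → €0.00
Total tax = €2.15 + €6.51 + €1.50 = €10.16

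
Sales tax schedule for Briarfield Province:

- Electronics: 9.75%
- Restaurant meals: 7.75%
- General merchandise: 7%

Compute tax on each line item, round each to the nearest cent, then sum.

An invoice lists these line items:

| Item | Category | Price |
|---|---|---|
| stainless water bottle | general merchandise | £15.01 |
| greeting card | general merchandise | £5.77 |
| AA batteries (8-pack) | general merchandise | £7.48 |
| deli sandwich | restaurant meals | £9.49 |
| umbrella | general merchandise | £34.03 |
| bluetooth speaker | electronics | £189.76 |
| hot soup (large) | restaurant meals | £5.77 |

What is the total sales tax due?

Stainless water bottle £15.01: general merchandise → 7% → £1.05
Greeting card £5.77: general merchandise → 7% → £0.40
AA batteries (8-pack) £7.48: general merchandise → 7% → £0.52
Deli sandwich £9.49: restaurant meals → 7.75% → £0.74
Umbrella £34.03: general merchandise → 7% → £2.38
Bluetooth speaker £189.76: electronics → 9.75% → £18.50
Hot soup (large) £5.77: restaurant meals → 7.75% → £0.45
Total tax = £1.05 + £0.40 + £0.52 + £0.74 + £2.38 + £18.50 + £0.45 = £24.04

£24.04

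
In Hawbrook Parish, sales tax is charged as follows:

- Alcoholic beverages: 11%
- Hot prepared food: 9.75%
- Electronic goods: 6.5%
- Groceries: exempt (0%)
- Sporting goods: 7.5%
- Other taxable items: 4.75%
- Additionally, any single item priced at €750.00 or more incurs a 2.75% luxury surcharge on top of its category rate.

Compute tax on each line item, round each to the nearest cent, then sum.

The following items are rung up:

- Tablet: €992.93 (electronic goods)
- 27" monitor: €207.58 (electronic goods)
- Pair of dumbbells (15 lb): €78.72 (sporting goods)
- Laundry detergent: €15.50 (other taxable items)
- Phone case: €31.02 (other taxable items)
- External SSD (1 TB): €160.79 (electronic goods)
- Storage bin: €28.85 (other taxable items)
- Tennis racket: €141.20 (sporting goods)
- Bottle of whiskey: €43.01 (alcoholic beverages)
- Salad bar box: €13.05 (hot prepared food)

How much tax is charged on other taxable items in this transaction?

Laundry detergent €15.50: other taxable items → 4.75% → €0.74
Phone case €31.02: other taxable items → 4.75% → €1.47
Storage bin €28.85: other taxable items → 4.75% → €1.37
Tax on other taxable items = €0.74 + €1.47 + €1.37 = €3.58

€3.58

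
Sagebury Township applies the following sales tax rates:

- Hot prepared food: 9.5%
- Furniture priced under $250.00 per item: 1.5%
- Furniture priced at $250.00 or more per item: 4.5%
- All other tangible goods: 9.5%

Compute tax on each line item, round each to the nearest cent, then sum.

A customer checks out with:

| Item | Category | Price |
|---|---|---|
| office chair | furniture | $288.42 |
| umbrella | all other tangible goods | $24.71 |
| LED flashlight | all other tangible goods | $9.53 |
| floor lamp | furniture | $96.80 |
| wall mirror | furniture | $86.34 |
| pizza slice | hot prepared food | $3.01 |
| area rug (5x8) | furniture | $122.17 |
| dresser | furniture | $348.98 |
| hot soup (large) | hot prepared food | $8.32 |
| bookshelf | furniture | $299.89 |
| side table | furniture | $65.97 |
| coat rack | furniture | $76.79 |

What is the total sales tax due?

Office chair $288.42: furniture, $250.00 or more → 4.5% → $12.98
Umbrella $24.71: all other tangible goods → 9.5% → $2.35
LED flashlight $9.53: all other tangible goods → 9.5% → $0.91
Floor lamp $96.80: furniture, under $250.00 → 1.5% → $1.45
Wall mirror $86.34: furniture, under $250.00 → 1.5% → $1.30
Pizza slice $3.01: hot prepared food → 9.5% → $0.29
Area rug (5x8) $122.17: furniture, under $250.00 → 1.5% → $1.83
Dresser $348.98: furniture, $250.00 or more → 4.5% → $15.70
Hot soup (large) $8.32: hot prepared food → 9.5% → $0.79
Bookshelf $299.89: furniture, $250.00 or more → 4.5% → $13.50
Side table $65.97: furniture, under $250.00 → 1.5% → $0.99
Coat rack $76.79: furniture, under $250.00 → 1.5% → $1.15
Total tax = $12.98 + $2.35 + $0.91 + $1.45 + $1.30 + $0.29 + $1.83 + $15.70 + $0.79 + $13.50 + $0.99 + $1.15 = $53.24

$53.24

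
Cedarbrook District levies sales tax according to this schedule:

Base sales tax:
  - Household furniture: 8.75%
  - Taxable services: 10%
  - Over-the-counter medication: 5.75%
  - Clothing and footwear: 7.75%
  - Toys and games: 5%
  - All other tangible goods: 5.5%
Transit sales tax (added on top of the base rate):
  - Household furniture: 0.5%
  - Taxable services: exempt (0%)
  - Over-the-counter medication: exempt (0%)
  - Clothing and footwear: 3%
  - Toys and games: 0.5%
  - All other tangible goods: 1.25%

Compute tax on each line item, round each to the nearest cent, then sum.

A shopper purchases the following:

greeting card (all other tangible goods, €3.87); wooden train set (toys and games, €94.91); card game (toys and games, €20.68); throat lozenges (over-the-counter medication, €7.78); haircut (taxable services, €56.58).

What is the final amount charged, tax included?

€196.55

Greeting card €3.87: all other tangible goods → 5.5% + 1.25% transit = 6.75% → €0.26
Wooden train set €94.91: toys and games → 5% + 0.5% transit = 5.5% → €5.22
Card game €20.68: toys and games → 5% + 0.5% transit = 5.5% → €1.14
Throat lozenges €7.78: over-the-counter medication → 5.75% + 0% transit = 5.75% → €0.45
Haircut €56.58: taxable services → 10% + 0% transit = 10% → €5.66
Subtotal = €183.82; tax = €12.73; total due = €196.55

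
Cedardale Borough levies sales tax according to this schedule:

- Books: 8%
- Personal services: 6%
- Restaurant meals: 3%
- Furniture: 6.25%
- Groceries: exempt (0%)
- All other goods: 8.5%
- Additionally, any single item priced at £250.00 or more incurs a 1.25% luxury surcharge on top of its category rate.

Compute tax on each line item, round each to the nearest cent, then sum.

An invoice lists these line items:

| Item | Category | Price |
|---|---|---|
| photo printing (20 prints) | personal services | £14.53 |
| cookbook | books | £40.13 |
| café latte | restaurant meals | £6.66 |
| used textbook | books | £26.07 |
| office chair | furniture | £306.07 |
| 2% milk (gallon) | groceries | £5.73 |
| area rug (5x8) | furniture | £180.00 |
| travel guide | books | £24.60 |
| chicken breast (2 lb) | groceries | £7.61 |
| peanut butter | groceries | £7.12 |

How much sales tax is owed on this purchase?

£42.55

Photo printing (20 prints) £14.53: personal services → 6% → £0.87
Cookbook £40.13: books → 8% → £3.21
Café latte £6.66: restaurant meals → 3% → £0.20
Used textbook £26.07: books → 8% → £2.09
Office chair £306.07: furniture → 6.25% + 1.25% surcharge = 7.5% → £22.96
2% milk (gallon) £5.73: groceries → 0% → £0.00
Area rug (5x8) £180.00: furniture → 6.25% → £11.25
Travel guide £24.60: books → 8% → £1.97
Chicken breast (2 lb) £7.61: groceries → 0% → £0.00
Peanut butter £7.12: groceries → 0% → £0.00
Total tax = £0.87 + £3.21 + £0.20 + £2.09 + £22.96 + £11.25 + £1.97 = £42.55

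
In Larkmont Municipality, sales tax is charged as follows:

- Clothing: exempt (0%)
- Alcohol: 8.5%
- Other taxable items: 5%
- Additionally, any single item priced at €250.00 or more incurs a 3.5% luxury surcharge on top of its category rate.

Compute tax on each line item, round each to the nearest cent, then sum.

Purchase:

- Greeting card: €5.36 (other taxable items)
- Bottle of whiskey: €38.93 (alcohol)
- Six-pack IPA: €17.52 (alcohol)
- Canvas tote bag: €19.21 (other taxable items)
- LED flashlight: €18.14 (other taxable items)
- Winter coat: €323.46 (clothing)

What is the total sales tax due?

€18.26

Greeting card €5.36: other taxable items → 5% → €0.27
Bottle of whiskey €38.93: alcohol → 8.5% → €3.31
Six-pack IPA €17.52: alcohol → 8.5% → €1.49
Canvas tote bag €19.21: other taxable items → 5% → €0.96
LED flashlight €18.14: other taxable items → 5% → €0.91
Winter coat €323.46: clothing → 0% + 3.5% surcharge = 3.5% → €11.32
Total tax = €0.27 + €3.31 + €1.49 + €0.96 + €0.91 + €11.32 = €18.26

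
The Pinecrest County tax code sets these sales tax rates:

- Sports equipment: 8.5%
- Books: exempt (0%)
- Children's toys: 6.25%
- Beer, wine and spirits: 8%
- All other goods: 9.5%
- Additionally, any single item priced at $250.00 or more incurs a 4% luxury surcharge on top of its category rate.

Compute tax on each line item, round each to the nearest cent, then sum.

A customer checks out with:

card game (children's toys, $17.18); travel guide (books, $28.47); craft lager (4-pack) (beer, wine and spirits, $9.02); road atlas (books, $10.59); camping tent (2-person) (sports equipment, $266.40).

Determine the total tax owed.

Card game $17.18: children's toys → 6.25% → $1.07
Travel guide $28.47: books → 0% → $0.00
Craft lager (4-pack) $9.02: beer, wine and spirits → 8% → $0.72
Road atlas $10.59: books → 0% → $0.00
Camping tent (2-person) $266.40: sports equipment → 8.5% + 4% surcharge = 12.5% → $33.30
Total tax = $1.07 + $0.72 + $33.30 = $35.09

$35.09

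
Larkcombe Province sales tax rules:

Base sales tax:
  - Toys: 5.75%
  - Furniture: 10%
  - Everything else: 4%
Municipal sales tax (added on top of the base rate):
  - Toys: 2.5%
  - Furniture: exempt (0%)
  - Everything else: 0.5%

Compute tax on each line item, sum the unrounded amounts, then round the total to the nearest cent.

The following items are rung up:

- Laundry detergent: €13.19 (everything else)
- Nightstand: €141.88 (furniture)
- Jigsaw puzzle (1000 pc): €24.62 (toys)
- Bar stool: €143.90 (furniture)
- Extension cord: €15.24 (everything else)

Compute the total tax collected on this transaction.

€31.89

Laundry detergent €13.19: everything else → 4% + 0.5% municipal = 4.5% → €0.59355
Nightstand €141.88: furniture → 10% + 0% municipal = 10% → €14.188
Jigsaw puzzle (1000 pc) €24.62: toys → 5.75% + 2.5% municipal = 8.25% → €2.03115
Bar stool €143.90: furniture → 10% + 0% municipal = 10% → €14.39
Extension cord €15.24: everything else → 4% + 0.5% municipal = 4.5% → €0.6858
Unrounded tax sum = €31.8885 → €31.89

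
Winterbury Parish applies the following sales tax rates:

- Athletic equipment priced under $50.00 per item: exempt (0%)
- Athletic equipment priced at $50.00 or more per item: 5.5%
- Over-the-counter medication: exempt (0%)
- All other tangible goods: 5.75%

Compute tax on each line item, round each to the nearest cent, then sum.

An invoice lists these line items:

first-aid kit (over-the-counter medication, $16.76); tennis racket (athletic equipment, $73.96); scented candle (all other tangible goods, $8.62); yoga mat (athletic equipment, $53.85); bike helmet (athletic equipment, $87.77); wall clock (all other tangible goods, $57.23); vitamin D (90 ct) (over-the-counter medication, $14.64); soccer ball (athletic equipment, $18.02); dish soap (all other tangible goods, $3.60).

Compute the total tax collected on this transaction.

$15.86

First-aid kit $16.76: over-the-counter medication → 0% → $0.00
Tennis racket $73.96: athletic equipment, $50.00 or more → 5.5% → $4.07
Scented candle $8.62: all other tangible goods → 5.75% → $0.50
Yoga mat $53.85: athletic equipment, $50.00 or more → 5.5% → $2.96
Bike helmet $87.77: athletic equipment, $50.00 or more → 5.5% → $4.83
Wall clock $57.23: all other tangible goods → 5.75% → $3.29
Vitamin D (90 ct) $14.64: over-the-counter medication → 0% → $0.00
Soccer ball $18.02: athletic equipment, under $50.00 → 0% → $0.00
Dish soap $3.60: all other tangible goods → 5.75% → $0.21
Total tax = $4.07 + $0.50 + $2.96 + $4.83 + $3.29 + $0.21 = $15.86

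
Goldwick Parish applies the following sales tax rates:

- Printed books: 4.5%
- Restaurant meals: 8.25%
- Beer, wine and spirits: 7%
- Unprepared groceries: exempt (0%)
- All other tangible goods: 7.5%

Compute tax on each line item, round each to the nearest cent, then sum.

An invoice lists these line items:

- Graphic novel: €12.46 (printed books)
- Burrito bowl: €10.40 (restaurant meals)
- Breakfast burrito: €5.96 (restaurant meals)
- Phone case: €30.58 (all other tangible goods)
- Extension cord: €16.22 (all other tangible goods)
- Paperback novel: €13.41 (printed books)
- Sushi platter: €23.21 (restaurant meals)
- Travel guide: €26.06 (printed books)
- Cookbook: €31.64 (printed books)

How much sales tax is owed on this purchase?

Graphic novel €12.46: printed books → 4.5% → €0.56
Burrito bowl €10.40: restaurant meals → 8.25% → €0.86
Breakfast burrito €5.96: restaurant meals → 8.25% → €0.49
Phone case €30.58: all other tangible goods → 7.5% → €2.29
Extension cord €16.22: all other tangible goods → 7.5% → €1.22
Paperback novel €13.41: printed books → 4.5% → €0.60
Sushi platter €23.21: restaurant meals → 8.25% → €1.91
Travel guide €26.06: printed books → 4.5% → €1.17
Cookbook €31.64: printed books → 4.5% → €1.42
Total tax = €0.56 + €0.86 + €0.49 + €2.29 + €1.22 + €0.60 + €1.91 + €1.17 + €1.42 = €10.52

€10.52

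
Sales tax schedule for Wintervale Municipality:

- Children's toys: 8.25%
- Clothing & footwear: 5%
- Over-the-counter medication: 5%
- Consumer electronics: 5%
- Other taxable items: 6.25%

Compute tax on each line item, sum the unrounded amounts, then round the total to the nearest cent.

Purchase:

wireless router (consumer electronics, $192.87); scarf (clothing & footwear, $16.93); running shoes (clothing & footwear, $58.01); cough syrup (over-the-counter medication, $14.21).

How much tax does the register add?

$14.10

Wireless router $192.87: consumer electronics → 5% → $9.6435
Scarf $16.93: clothing & footwear → 5% → $0.8465
Running shoes $58.01: clothing & footwear → 5% → $2.9005
Cough syrup $14.21: over-the-counter medication → 5% → $0.7105
Unrounded tax sum = $14.101 → $14.10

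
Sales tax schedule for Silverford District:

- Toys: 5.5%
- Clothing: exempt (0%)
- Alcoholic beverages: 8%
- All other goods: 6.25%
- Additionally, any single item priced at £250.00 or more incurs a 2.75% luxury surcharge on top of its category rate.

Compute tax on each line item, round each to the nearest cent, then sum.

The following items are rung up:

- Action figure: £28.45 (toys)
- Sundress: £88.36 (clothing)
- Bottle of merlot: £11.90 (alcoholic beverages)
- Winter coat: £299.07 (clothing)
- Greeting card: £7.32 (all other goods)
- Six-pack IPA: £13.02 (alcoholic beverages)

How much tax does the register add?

£12.23

Action figure £28.45: toys → 5.5% → £1.56
Sundress £88.36: clothing → 0% → £0.00
Bottle of merlot £11.90: alcoholic beverages → 8% → £0.95
Winter coat £299.07: clothing → 0% + 2.75% surcharge = 2.75% → £8.22
Greeting card £7.32: all other goods → 6.25% → £0.46
Six-pack IPA £13.02: alcoholic beverages → 8% → £1.04
Total tax = £1.56 + £0.95 + £8.22 + £0.46 + £1.04 = £12.23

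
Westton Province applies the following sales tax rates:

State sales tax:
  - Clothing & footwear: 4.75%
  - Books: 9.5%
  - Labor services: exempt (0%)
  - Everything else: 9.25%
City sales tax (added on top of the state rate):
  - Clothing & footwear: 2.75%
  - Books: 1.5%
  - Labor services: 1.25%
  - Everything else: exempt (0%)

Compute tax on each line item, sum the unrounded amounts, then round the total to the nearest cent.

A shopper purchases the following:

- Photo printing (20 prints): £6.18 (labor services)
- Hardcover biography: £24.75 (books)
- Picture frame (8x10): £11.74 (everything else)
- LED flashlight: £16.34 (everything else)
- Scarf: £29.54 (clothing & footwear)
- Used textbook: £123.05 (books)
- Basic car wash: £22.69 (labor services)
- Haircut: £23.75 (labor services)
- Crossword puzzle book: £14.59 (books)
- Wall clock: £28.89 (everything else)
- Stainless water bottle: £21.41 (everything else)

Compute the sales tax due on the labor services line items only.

Photo printing (20 prints) £6.18: labor services → 0% + 1.25% city = 1.25% → £0.07725
Basic car wash £22.69: labor services → 0% + 1.25% city = 1.25% → £0.283625
Haircut £23.75: labor services → 0% + 1.25% city = 1.25% → £0.296875
Tax on labor services: unrounded sum = £0.65775 → £0.66

£0.66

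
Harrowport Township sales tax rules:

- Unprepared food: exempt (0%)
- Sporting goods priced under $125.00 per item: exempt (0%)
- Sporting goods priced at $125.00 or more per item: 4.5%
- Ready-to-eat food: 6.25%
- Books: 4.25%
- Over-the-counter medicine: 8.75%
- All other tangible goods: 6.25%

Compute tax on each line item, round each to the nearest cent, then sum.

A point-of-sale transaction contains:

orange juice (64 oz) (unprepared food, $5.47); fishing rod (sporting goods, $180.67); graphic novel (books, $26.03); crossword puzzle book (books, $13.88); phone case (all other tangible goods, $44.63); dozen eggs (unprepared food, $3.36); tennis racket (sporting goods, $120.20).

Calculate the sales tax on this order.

$12.62

Orange juice (64 oz) $5.47: unprepared food → 0% → $0.00
Fishing rod $180.67: sporting goods, $125.00 or more → 4.5% → $8.13
Graphic novel $26.03: books → 4.25% → $1.11
Crossword puzzle book $13.88: books → 4.25% → $0.59
Phone case $44.63: all other tangible goods → 6.25% → $2.79
Dozen eggs $3.36: unprepared food → 0% → $0.00
Tennis racket $120.20: sporting goods, under $125.00 → 0% → $0.00
Total tax = $8.13 + $1.11 + $0.59 + $2.79 = $12.62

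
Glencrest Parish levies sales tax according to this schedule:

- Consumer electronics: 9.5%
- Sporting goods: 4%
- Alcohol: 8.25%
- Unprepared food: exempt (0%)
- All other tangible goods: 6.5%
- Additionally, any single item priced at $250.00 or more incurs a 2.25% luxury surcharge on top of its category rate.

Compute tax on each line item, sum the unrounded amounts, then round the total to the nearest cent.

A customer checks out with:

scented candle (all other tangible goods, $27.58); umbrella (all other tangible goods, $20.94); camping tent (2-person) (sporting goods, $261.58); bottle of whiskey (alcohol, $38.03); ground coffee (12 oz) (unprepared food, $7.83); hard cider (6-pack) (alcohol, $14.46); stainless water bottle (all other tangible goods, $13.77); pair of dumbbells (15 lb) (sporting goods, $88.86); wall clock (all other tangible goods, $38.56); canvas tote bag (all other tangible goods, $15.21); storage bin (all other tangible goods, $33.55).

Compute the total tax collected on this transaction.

Scented candle $27.58: all other tangible goods → 6.5% → $1.7927
Umbrella $20.94: all other tangible goods → 6.5% → $1.3611
Camping tent (2-person) $261.58: sporting goods → 4% + 2.25% surcharge = 6.25% → $16.34875
Bottle of whiskey $38.03: alcohol → 8.25% → $3.137475
Ground coffee (12 oz) $7.83: unprepared food → 0% → $0.00
Hard cider (6-pack) $14.46: alcohol → 8.25% → $1.19295
Stainless water bottle $13.77: all other tangible goods → 6.5% → $0.89505
Pair of dumbbells (15 lb) $88.86: sporting goods → 4% → $3.5544
Wall clock $38.56: all other tangible goods → 6.5% → $2.5064
Canvas tote bag $15.21: all other tangible goods → 6.5% → $0.98865
Storage bin $33.55: all other tangible goods → 6.5% → $2.18075
Unrounded tax sum = $33.958225 → $33.96

$33.96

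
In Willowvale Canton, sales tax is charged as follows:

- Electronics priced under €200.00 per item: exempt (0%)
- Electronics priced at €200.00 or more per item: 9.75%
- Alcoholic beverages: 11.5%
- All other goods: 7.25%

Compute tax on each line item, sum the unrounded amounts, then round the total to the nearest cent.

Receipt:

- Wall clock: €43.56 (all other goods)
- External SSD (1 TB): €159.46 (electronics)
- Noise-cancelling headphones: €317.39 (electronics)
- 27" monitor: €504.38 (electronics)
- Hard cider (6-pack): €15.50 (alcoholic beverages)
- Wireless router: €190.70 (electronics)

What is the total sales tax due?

€85.06

Wall clock €43.56: all other goods → 7.25% → €3.1581
External SSD (1 TB) €159.46: electronics, under €200.00 → 0% → €0.00
Noise-cancelling headphones €317.39: electronics, €200.00 or more → 9.75% → €30.945525
27" monitor €504.38: electronics, €200.00 or more → 9.75% → €49.17705
Hard cider (6-pack) €15.50: alcoholic beverages → 11.5% → €1.7825
Wireless router €190.70: electronics, under €200.00 → 0% → €0.00
Unrounded tax sum = €85.063175 → €85.06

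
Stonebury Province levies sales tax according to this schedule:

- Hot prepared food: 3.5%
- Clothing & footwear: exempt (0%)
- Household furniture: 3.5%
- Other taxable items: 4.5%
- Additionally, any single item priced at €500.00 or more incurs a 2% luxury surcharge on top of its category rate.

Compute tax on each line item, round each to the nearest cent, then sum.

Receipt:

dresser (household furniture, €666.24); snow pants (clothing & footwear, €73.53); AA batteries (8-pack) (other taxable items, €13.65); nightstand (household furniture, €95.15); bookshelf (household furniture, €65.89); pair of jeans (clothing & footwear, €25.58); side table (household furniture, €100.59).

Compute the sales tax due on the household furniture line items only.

€45.80

Dresser €666.24: household furniture → 3.5% + 2% surcharge = 5.5% → €36.64
Nightstand €95.15: household furniture → 3.5% → €3.33
Bookshelf €65.89: household furniture → 3.5% → €2.31
Side table €100.59: household furniture → 3.5% → €3.52
Tax on household furniture = €36.64 + €3.33 + €2.31 + €3.52 = €45.80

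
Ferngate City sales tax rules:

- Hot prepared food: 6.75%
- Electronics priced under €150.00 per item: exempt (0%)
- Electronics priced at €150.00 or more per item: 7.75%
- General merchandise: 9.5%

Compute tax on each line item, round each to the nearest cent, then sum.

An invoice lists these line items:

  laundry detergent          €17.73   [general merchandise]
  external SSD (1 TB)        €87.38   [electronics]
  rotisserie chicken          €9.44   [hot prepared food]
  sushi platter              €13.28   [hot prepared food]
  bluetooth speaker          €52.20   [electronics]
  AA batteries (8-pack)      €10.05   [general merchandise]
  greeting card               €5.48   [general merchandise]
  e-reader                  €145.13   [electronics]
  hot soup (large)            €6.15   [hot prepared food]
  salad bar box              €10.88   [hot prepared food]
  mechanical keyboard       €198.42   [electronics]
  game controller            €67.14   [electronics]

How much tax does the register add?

Laundry detergent €17.73: general merchandise → 9.5% → €1.68
External SSD (1 TB) €87.38: electronics, under €150.00 → 0% → €0.00
Rotisserie chicken €9.44: hot prepared food → 6.75% → €0.64
Sushi platter €13.28: hot prepared food → 6.75% → €0.90
Bluetooth speaker €52.20: electronics, under €150.00 → 0% → €0.00
AA batteries (8-pack) €10.05: general merchandise → 9.5% → €0.95
Greeting card €5.48: general merchandise → 9.5% → €0.52
E-reader €145.13: electronics, under €150.00 → 0% → €0.00
Hot soup (large) €6.15: hot prepared food → 6.75% → €0.42
Salad bar box €10.88: hot prepared food → 6.75% → €0.73
Mechanical keyboard €198.42: electronics, €150.00 or more → 7.75% → €15.38
Game controller €67.14: electronics, under €150.00 → 0% → €0.00
Total tax = €1.68 + €0.64 + €0.90 + €0.95 + €0.52 + €0.42 + €0.73 + €15.38 = €21.22

€21.22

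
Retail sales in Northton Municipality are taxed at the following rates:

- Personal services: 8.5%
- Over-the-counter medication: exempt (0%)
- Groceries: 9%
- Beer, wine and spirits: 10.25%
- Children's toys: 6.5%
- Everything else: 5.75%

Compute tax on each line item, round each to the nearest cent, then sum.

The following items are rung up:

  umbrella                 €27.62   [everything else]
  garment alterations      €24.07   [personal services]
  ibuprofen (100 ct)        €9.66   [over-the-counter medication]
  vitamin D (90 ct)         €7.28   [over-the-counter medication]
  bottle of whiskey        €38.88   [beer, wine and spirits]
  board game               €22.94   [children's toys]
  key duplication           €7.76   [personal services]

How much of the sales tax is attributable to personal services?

Garment alterations €24.07: personal services → 8.5% → €2.05
Key duplication €7.76: personal services → 8.5% → €0.66
Tax on personal services = €2.05 + €0.66 = €2.71

€2.71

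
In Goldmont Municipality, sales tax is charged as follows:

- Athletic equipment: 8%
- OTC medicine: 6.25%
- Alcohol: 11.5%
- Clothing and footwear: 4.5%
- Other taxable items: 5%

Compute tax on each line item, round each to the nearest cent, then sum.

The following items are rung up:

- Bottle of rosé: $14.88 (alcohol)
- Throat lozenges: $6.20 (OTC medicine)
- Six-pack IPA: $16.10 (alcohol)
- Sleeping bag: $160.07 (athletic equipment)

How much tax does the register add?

$16.76

Bottle of rosé $14.88: alcohol → 11.5% → $1.71
Throat lozenges $6.20: OTC medicine → 6.25% → $0.39
Six-pack IPA $16.10: alcohol → 11.5% → $1.85
Sleeping bag $160.07: athletic equipment → 8% → $12.81
Total tax = $1.71 + $0.39 + $1.85 + $12.81 = $16.76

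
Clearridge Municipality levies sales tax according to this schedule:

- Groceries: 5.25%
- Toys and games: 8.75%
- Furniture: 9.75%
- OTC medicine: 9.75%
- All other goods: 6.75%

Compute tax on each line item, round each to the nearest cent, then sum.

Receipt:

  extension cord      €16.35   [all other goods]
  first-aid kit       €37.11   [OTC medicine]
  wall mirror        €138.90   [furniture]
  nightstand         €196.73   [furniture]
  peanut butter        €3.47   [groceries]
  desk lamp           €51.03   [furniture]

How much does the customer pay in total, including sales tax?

Extension cord €16.35: all other goods → 6.75% → €1.10
First-aid kit €37.11: OTC medicine → 9.75% → €3.62
Wall mirror €138.90: furniture → 9.75% → €13.54
Nightstand €196.73: furniture → 9.75% → €19.18
Peanut butter €3.47: groceries → 5.25% → €0.18
Desk lamp €51.03: furniture → 9.75% → €4.98
Subtotal = €443.59; tax = €42.60; total due = €486.19

€486.19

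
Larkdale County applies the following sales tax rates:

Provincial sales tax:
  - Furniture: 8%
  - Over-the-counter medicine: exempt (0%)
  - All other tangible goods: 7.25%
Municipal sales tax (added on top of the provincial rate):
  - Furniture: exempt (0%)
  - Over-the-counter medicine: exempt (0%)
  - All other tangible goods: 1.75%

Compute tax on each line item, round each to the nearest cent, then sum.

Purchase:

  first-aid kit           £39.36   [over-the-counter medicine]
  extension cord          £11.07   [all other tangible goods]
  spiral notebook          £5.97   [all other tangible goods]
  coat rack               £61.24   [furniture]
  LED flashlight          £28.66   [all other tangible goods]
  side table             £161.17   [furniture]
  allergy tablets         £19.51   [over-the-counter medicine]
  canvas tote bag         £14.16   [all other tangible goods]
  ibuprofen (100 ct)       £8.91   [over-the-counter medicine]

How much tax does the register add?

£23.18

First-aid kit £39.36: over-the-counter medicine → 0% + 0% municipal = 0% → £0.00
Extension cord £11.07: all other tangible goods → 7.25% + 1.75% municipal = 9% → £1.00
Spiral notebook £5.97: all other tangible goods → 7.25% + 1.75% municipal = 9% → £0.54
Coat rack £61.24: furniture → 8% + 0% municipal = 8% → £4.90
LED flashlight £28.66: all other tangible goods → 7.25% + 1.75% municipal = 9% → £2.58
Side table £161.17: furniture → 8% + 0% municipal = 8% → £12.89
Allergy tablets £19.51: over-the-counter medicine → 0% + 0% municipal = 0% → £0.00
Canvas tote bag £14.16: all other tangible goods → 7.25% + 1.75% municipal = 9% → £1.27
Ibuprofen (100 ct) £8.91: over-the-counter medicine → 0% + 0% municipal = 0% → £0.00
Total tax = £1.00 + £0.54 + £4.90 + £2.58 + £12.89 + £1.27 = £23.18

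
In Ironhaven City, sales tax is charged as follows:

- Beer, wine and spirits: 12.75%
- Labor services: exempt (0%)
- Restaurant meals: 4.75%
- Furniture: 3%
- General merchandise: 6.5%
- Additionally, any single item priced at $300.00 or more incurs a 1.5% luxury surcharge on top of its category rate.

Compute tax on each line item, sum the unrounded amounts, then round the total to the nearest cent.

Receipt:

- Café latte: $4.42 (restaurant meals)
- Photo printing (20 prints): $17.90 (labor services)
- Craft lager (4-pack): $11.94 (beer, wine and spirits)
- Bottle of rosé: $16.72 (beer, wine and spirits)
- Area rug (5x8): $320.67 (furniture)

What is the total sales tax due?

$18.29

Café latte $4.42: restaurant meals → 4.75% → $0.20995
Photo printing (20 prints) $17.90: labor services → 0% → $0.00
Craft lager (4-pack) $11.94: beer, wine and spirits → 12.75% → $1.52235
Bottle of rosé $16.72: beer, wine and spirits → 12.75% → $2.1318
Area rug (5x8) $320.67: furniture → 3% + 1.5% surcharge = 4.5% → $14.43015
Unrounded tax sum = $18.29425 → $18.29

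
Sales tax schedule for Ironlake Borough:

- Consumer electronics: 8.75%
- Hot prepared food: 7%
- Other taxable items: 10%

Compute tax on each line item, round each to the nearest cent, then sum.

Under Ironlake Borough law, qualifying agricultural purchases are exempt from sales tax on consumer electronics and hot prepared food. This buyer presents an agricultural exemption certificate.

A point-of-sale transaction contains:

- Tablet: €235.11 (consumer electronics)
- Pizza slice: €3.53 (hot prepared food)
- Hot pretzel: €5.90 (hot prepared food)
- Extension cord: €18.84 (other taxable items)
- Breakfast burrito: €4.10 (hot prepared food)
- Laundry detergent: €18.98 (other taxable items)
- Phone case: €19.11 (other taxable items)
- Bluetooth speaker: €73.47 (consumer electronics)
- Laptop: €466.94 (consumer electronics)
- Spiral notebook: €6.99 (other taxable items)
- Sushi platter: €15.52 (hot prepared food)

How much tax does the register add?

€6.39

Tablet €235.11: consumer electronics, buyer-exempt → 0% → €0.00
Pizza slice €3.53: hot prepared food, buyer-exempt → 0% → €0.00
Hot pretzel €5.90: hot prepared food, buyer-exempt → 0% → €0.00
Extension cord €18.84: other taxable items → 10% → €1.88
Breakfast burrito €4.10: hot prepared food, buyer-exempt → 0% → €0.00
Laundry detergent €18.98: other taxable items → 10% → €1.90
Phone case €19.11: other taxable items → 10% → €1.91
Bluetooth speaker €73.47: consumer electronics, buyer-exempt → 0% → €0.00
Laptop €466.94: consumer electronics, buyer-exempt → 0% → €0.00
Spiral notebook €6.99: other taxable items → 10% → €0.70
Sushi platter €15.52: hot prepared food, buyer-exempt → 0% → €0.00
Total tax = €1.88 + €1.90 + €1.91 + €0.70 = €6.39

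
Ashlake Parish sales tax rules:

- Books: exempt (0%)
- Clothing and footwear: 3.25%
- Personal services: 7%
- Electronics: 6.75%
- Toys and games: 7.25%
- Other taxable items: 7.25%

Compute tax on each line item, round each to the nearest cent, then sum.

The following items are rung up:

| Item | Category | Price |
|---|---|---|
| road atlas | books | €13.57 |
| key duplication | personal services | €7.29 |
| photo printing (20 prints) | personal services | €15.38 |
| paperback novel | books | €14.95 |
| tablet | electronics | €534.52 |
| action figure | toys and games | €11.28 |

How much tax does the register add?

€38.49

Road atlas €13.57: books → 0% → €0.00
Key duplication €7.29: personal services → 7% → €0.51
Photo printing (20 prints) €15.38: personal services → 7% → €1.08
Paperback novel €14.95: books → 0% → €0.00
Tablet €534.52: electronics → 6.75% → €36.08
Action figure €11.28: toys and games → 7.25% → €0.82
Total tax = €0.51 + €1.08 + €36.08 + €0.82 = €38.49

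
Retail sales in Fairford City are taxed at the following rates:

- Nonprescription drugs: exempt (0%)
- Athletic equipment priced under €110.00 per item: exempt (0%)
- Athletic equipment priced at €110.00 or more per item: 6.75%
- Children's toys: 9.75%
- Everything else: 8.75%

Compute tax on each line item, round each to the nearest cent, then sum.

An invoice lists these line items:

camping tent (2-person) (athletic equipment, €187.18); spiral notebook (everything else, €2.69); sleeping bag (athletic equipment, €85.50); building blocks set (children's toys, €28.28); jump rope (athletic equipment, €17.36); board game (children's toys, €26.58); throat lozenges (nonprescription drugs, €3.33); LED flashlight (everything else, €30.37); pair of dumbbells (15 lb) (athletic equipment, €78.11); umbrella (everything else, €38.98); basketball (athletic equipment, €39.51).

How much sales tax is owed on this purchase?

Camping tent (2-person) €187.18: athletic equipment, €110.00 or more → 6.75% → €12.63
Spiral notebook €2.69: everything else → 8.75% → €0.24
Sleeping bag €85.50: athletic equipment, under €110.00 → 0% → €0.00
Building blocks set €28.28: children's toys → 9.75% → €2.76
Jump rope €17.36: athletic equipment, under €110.00 → 0% → €0.00
Board game €26.58: children's toys → 9.75% → €2.59
Throat lozenges €3.33: nonprescription drugs → 0% → €0.00
LED flashlight €30.37: everything else → 8.75% → €2.66
Pair of dumbbells (15 lb) €78.11: athletic equipment, under €110.00 → 0% → €0.00
Umbrella €38.98: everything else → 8.75% → €3.41
Basketball €39.51: athletic equipment, under €110.00 → 0% → €0.00
Total tax = €12.63 + €0.24 + €2.76 + €2.59 + €2.66 + €3.41 = €24.29

€24.29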